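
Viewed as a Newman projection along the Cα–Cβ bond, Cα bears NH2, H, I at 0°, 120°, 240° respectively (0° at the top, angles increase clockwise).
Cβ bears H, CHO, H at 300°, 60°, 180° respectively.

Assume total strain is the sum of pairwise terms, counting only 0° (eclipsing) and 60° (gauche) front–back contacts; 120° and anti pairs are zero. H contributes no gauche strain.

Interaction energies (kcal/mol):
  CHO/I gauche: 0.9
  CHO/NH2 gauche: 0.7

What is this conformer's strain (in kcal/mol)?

0.7 kcal/mol

This conformer is staggered. NH2 at 0° is gauche with CHO at 60° (0.7). Total 0.7 kcal/mol.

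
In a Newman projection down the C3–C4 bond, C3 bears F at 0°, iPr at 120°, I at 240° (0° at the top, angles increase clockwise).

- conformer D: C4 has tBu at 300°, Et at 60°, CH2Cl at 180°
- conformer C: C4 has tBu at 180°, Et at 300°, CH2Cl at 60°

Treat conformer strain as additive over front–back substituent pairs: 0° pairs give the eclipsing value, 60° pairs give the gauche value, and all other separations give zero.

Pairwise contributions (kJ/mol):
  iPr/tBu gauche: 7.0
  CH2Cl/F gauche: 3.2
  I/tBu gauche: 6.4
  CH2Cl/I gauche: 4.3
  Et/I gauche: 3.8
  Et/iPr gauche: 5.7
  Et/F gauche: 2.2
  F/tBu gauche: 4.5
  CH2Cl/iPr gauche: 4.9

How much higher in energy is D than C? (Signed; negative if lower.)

+0.5 kJ/mol

D (staggered): F(0°)/tBu(300°) gauche 4.5; F(0°)/Et(60°) gauche 2.2; iPr(120°)/Et(60°) gauche 5.7; iPr(120°)/CH2Cl(180°) gauche 4.9; I(240°)/tBu(300°) gauche 6.4; I(240°)/CH2Cl(180°) gauche 4.3 → 28.0 kJ/mol.
C (staggered): F(0°)/Et(300°) gauche 2.2; F(0°)/CH2Cl(60°) gauche 3.2; iPr(120°)/tBu(180°) gauche 7.0; iPr(120°)/CH2Cl(60°) gauche 4.9; I(240°)/tBu(180°) gauche 6.4; I(240°)/Et(300°) gauche 3.8 → 27.5 kJ/mol.
E(D) − E(C) = 28.0 − 27.5 = +0.5 kJ/mol.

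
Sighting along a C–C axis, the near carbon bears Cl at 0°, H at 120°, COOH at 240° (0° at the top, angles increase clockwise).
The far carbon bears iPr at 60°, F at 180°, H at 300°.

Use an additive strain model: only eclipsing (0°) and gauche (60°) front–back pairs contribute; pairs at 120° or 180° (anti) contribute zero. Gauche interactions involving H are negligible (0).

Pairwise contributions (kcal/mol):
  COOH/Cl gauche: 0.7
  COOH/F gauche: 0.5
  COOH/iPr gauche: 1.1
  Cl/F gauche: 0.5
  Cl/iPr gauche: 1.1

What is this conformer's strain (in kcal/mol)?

This conformer is staggered. Cl at 0° is gauche with iPr at 60° (1.1); COOH at 240° is gauche with F at 180° (0.5). Total 1.6 kcal/mol.

1.6 kcal/mol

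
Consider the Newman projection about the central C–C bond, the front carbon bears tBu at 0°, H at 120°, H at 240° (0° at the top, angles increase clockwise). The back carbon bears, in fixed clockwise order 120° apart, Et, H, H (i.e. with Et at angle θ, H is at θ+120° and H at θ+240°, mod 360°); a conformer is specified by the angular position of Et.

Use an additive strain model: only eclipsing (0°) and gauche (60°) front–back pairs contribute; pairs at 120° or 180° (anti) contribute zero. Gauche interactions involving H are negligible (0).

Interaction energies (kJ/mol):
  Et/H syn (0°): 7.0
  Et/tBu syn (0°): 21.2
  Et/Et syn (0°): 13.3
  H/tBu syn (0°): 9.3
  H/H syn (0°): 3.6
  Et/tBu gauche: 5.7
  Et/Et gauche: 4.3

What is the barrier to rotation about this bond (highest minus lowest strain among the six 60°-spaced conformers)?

Et at 0° (eclipsed): tBu–Et eclipsed, H–H eclipsed, H–H eclipsed; 21.2 + 3.6 + 3.6 = 28.4 kJ/mol.
Et at 60° (staggered): tBu–Et gauche; 5.7 = 5.7 kJ/mol.
Et at 120° (eclipsed): tBu–H eclipsed, H–Et eclipsed, H–H eclipsed; 9.3 + 7.0 + 3.6 = 19.9 kJ/mol.
Et at 180° (staggered): no non-H gauche contacts → 0.0 kJ/mol.
Et at 240° (eclipsed): tBu–H eclipsed, H–H eclipsed, H–Et eclipsed; 9.3 + 3.6 + 7.0 = 19.9 kJ/mol.
Et at 300° (staggered): tBu–Et gauche; 5.7 = 5.7 kJ/mol.
Max at 0° (28.4 kJ/mol), min at 180° (0.0 kJ/mol); barrier = 28.4 kJ/mol.

28.4 kJ/mol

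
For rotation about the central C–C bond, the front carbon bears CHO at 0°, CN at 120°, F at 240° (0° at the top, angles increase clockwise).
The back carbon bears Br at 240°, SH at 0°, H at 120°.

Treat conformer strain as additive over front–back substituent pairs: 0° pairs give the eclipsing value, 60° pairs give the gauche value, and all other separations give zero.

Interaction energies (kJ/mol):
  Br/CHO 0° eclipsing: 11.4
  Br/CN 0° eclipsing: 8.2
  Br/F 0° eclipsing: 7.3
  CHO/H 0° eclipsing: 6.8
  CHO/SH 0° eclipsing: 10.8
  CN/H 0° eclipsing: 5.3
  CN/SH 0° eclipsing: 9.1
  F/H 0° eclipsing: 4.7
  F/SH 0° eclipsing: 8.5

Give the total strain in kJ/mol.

23.4 kJ/mol

This conformer (eclipsed): CHO–SH eclipsed, CN–H eclipsed, F–Br eclipsed; 10.8 + 5.3 + 7.3 = 23.4 kJ/mol.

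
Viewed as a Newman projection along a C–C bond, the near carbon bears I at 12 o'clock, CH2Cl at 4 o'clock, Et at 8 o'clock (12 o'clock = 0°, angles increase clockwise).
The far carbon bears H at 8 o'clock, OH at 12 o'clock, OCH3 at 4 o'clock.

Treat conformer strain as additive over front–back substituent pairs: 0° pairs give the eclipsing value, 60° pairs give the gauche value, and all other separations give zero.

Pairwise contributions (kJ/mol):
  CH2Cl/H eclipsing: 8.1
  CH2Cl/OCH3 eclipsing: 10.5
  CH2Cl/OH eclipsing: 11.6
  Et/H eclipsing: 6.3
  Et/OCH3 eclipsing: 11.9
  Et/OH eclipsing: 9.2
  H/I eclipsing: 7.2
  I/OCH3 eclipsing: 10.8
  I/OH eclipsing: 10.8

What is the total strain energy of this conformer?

This conformer (eclipsed): I(0°)/OH(0°) eclipsed 10.8; CH2Cl(120°)/OCH3(120°) eclipsed 10.5; Et(240°)/H(240°) eclipsed 6.3 → 27.6 kJ/mol.

27.6 kJ/mol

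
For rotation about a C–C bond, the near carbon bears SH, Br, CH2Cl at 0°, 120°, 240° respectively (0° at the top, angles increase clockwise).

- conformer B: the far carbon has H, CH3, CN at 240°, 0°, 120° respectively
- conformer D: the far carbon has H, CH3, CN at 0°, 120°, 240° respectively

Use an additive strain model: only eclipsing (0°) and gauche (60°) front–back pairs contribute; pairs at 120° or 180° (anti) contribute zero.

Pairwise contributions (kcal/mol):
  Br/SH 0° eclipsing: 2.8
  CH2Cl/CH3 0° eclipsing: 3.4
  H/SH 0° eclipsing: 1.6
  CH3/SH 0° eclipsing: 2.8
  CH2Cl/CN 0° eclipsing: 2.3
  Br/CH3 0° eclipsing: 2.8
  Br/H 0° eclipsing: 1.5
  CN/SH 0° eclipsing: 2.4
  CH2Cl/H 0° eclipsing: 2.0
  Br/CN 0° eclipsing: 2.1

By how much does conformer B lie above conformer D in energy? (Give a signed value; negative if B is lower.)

B is eclipsed. SH at 0° is eclipsed with CH3 at 0° (2.8); Br at 120° is eclipsed with CN at 120° (2.1); CH2Cl at 240° is eclipsed with H at 240° (2.0). Total 6.9 kcal/mol.
D is eclipsed. SH at 0° is eclipsed with H at 0° (1.6); Br at 120° is eclipsed with CH3 at 120° (2.8); CH2Cl at 240° is eclipsed with CN at 240° (2.3). Total 6.7 kcal/mol.
E(B) − E(D) = 6.9 − 6.7 = +0.2 kcal/mol.

+0.2 kcal/mol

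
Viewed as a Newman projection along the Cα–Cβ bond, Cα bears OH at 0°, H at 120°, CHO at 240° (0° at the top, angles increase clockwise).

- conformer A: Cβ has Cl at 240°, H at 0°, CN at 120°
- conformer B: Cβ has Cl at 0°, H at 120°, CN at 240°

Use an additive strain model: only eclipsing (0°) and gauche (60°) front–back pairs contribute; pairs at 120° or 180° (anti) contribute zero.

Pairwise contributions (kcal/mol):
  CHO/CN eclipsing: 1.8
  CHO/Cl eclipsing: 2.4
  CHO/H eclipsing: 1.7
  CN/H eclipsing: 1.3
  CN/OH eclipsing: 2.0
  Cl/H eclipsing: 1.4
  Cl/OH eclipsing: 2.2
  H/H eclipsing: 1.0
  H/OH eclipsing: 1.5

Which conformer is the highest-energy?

A

A (eclipsed): OH(0°)/H(0°) eclipsed 1.5; H(120°)/CN(120°) eclipsed 1.3; CHO(240°)/Cl(240°) eclipsed 2.4 → 5.2 kcal/mol.
B (eclipsed): OH(0°)/Cl(0°) eclipsed 2.2; H(120°)/H(120°) eclipsed 1.0; CHO(240°)/CN(240°) eclipsed 1.8 → 5.0 kcal/mol.
A has the highest total (5.2 kcal/mol).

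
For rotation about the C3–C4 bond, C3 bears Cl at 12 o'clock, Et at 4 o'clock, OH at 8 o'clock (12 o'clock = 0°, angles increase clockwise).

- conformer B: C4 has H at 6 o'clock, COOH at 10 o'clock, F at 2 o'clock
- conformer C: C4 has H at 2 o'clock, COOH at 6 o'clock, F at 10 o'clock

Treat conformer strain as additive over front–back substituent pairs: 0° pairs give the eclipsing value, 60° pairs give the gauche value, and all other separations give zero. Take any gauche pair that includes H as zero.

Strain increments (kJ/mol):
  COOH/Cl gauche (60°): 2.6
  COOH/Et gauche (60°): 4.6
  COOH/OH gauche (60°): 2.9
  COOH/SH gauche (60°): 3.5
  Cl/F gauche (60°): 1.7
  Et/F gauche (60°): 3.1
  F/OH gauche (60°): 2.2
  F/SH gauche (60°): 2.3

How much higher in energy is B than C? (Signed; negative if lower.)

-1.1 kJ/mol

B (staggered): Cl–COOH gauche, Cl–F gauche, Et–F gauche, OH–COOH gauche; 2.6 + 1.7 + 3.1 + 2.9 = 10.3 kJ/mol.
C (staggered): Cl–F gauche, Et–COOH gauche, OH–COOH gauche, OH–F gauche; 1.7 + 4.6 + 2.9 + 2.2 = 11.4 kJ/mol.
E(B) − E(C) = 10.3 − 11.4 = -1.1 kJ/mol.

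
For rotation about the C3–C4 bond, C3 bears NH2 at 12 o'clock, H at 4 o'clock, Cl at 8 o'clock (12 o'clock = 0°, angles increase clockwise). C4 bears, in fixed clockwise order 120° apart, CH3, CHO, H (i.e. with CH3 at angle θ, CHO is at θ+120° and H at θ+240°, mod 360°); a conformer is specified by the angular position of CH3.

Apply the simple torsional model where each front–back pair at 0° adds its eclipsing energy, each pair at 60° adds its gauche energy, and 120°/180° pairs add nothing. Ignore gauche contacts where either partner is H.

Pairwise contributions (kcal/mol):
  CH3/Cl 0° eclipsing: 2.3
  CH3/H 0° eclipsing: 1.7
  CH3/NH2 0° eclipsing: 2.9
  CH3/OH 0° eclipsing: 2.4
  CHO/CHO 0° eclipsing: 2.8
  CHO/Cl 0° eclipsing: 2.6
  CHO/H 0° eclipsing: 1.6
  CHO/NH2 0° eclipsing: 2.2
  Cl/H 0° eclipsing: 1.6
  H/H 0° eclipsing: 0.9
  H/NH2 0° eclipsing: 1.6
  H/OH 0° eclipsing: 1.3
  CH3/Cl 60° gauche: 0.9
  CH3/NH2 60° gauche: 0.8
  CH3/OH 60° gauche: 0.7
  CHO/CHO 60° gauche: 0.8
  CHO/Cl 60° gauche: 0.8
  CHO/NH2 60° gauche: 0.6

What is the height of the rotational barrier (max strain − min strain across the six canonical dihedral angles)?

4.5 kcal/mol

CH3 at 0° is eclipsed. NH2 at 0° is eclipsed with CH3 at 0° (2.9); H at 120° is eclipsed with CHO at 120° (1.6); Cl at 240° is eclipsed with H at 240° (1.6). Total 6.1 kcal/mol.
CH3 at 60° is staggered. NH2 at 0° is gauche with CH3 at 60° (0.8); Cl at 240° is gauche with CHO at 180° (0.8). Total 1.6 kcal/mol.
CH3 at 120° is eclipsed. NH2 at 0° is eclipsed with H at 0° (1.6); H at 120° is eclipsed with CH3 at 120° (1.7); Cl at 240° is eclipsed with CHO at 240° (2.6). Total 5.9 kcal/mol.
CH3 at 180° is staggered. NH2 at 0° is gauche with CHO at 300° (0.6); Cl at 240° is gauche with CH3 at 180° (0.9); Cl at 240° is gauche with CHO at 300° (0.8). Total 2.3 kcal/mol.
CH3 at 240° is eclipsed. NH2 at 0° is eclipsed with CHO at 0° (2.2); H at 120° is eclipsed with H at 120° (0.9); Cl at 240° is eclipsed with CH3 at 240° (2.3). Total 5.4 kcal/mol.
CH3 at 300° is staggered. NH2 at 0° is gauche with CH3 at 300° (0.8); NH2 at 0° is gauche with CHO at 60° (0.6); Cl at 240° is gauche with CH3 at 300° (0.9). Total 2.3 kcal/mol.
Max at 0° (6.1 kcal/mol), min at 60° (1.6 kcal/mol); barrier = 4.5 kcal/mol.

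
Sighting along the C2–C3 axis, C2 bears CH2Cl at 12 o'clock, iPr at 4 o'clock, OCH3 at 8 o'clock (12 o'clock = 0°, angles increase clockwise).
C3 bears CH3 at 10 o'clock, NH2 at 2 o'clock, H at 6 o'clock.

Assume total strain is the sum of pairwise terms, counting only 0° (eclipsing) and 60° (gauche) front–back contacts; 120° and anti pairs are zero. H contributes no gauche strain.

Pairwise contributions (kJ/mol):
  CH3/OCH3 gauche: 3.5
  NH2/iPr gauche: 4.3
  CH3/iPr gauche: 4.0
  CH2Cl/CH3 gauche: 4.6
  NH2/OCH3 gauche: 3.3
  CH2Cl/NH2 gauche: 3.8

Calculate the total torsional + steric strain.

16.2 kJ/mol

This conformer (staggered): CH2Cl–CH3 gauche, CH2Cl–NH2 gauche, iPr–NH2 gauche, OCH3–CH3 gauche; 4.6 + 3.8 + 4.3 + 3.5 = 16.2 kJ/mol.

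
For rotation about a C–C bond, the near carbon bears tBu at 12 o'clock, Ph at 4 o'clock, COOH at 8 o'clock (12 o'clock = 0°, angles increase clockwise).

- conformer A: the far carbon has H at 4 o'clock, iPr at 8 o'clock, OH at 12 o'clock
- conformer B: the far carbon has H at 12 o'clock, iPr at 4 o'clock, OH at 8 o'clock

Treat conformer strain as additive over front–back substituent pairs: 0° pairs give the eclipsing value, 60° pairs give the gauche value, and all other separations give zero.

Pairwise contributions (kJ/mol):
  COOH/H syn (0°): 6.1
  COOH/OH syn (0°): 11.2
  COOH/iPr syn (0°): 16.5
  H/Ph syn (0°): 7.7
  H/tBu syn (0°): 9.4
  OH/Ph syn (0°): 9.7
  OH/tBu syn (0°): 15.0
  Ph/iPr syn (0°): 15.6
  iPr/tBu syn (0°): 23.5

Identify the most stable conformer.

B

A is eclipsed. tBu at 0° is eclipsed with OH at 0° (15.0); Ph at 120° is eclipsed with H at 120° (7.7); COOH at 240° is eclipsed with iPr at 240° (16.5). Total 39.2 kJ/mol.
B is eclipsed. tBu at 0° is eclipsed with H at 0° (9.4); Ph at 120° is eclipsed with iPr at 120° (15.6); COOH at 240° is eclipsed with OH at 240° (11.2). Total 36.2 kJ/mol.
B has the lowest total (36.2 kJ/mol).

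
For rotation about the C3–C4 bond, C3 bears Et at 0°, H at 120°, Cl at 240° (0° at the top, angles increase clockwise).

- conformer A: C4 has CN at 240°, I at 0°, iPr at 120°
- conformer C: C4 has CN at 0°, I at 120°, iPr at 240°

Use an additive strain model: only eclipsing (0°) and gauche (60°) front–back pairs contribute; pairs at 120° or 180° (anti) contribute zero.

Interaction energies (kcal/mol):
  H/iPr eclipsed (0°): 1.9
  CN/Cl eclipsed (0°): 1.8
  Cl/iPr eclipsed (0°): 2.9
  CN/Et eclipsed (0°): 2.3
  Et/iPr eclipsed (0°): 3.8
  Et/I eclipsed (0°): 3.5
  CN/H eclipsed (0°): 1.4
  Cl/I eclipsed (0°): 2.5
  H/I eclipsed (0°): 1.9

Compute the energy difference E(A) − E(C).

+0.1 kcal/mol

A (eclipsed): Et(0°)/I(0°) eclipsed 3.5; H(120°)/iPr(120°) eclipsed 1.9; Cl(240°)/CN(240°) eclipsed 1.8 → 7.2 kcal/mol.
C (eclipsed): Et(0°)/CN(0°) eclipsed 2.3; H(120°)/I(120°) eclipsed 1.9; Cl(240°)/iPr(240°) eclipsed 2.9 → 7.1 kcal/mol.
E(A) − E(C) = 7.2 − 7.1 = +0.1 kcal/mol.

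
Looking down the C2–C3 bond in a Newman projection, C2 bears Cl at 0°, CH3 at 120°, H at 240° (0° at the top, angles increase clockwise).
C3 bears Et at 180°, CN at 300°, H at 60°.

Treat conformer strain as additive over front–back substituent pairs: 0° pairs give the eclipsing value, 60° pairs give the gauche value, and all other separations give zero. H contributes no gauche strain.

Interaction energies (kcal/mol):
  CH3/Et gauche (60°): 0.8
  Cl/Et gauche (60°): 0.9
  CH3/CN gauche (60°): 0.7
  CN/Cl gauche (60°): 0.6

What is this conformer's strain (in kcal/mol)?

This conformer is staggered. Cl at 0° is gauche with CN at 300° (0.6); CH3 at 120° is gauche with Et at 180° (0.8). Total 1.4 kcal/mol.

1.4 kcal/mol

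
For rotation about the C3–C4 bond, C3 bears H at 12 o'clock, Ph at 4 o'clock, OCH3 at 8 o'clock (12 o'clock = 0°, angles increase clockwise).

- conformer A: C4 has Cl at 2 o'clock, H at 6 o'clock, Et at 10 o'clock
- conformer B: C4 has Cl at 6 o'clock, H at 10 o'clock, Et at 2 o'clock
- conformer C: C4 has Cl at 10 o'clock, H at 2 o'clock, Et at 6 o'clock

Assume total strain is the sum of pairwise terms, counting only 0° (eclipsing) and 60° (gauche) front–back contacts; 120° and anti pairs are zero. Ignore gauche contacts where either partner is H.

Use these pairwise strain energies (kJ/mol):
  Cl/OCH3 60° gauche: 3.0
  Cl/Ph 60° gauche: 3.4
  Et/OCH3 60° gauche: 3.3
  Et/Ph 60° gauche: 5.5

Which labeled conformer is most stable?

A

A (staggered): Ph–Cl gauche, OCH3–Et gauche; 3.4 + 3.3 = 6.7 kJ/mol.
B (staggered): Ph–Cl gauche, Ph–Et gauche, OCH3–Cl gauche; 3.4 + 5.5 + 3.0 = 11.9 kJ/mol.
C (staggered): Ph–Et gauche, OCH3–Cl gauche, OCH3–Et gauche; 5.5 + 3.0 + 3.3 = 11.8 kJ/mol.
A has the lowest total (6.7 kJ/mol).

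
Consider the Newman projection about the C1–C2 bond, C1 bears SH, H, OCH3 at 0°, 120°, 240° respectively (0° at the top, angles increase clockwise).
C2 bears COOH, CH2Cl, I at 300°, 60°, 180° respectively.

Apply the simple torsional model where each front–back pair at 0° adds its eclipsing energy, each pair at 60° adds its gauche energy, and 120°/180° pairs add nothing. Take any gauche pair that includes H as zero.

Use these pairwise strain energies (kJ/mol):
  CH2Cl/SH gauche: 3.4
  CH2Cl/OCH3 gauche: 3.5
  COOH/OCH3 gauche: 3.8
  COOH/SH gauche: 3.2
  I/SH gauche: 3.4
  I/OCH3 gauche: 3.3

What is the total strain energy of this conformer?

This conformer is staggered. SH at 0° is gauche with COOH at 300° (3.2); SH at 0° is gauche with CH2Cl at 60° (3.4); OCH3 at 240° is gauche with COOH at 300° (3.8); OCH3 at 240° is gauche with I at 180° (3.3). Total 13.7 kJ/mol.

13.7 kJ/mol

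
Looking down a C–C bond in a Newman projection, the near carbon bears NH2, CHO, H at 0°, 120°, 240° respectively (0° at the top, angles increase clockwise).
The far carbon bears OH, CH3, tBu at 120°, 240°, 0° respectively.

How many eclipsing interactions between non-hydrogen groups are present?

2

Non-H eclipsing pairs: NH2(0°)/tBu(0°); CHO(120°)/OH(120°) — 2 interactions.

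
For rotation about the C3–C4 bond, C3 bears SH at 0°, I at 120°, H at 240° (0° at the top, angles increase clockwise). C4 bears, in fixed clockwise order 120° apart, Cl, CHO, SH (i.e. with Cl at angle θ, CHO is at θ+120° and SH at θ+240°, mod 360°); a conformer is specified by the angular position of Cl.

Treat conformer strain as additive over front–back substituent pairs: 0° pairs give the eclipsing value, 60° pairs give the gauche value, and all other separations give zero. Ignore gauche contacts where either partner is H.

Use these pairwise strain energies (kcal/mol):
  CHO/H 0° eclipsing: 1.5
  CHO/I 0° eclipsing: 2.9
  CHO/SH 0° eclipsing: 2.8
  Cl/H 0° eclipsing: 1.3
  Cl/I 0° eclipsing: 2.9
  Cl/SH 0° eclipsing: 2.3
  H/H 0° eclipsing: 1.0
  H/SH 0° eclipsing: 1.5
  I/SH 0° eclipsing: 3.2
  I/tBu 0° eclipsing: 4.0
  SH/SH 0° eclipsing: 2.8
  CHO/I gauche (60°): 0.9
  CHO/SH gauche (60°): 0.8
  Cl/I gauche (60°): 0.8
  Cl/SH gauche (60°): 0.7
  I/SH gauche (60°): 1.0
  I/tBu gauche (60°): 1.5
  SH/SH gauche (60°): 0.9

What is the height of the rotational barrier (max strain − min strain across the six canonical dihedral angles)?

Cl at 0° (eclipsed): SH–Cl eclipsed, I–CHO eclipsed, H–SH eclipsed; 2.3 + 2.9 + 1.5 = 6.7 kcal/mol.
Cl at 60° (staggered): SH–Cl gauche, SH–SH gauche, I–Cl gauche, I–CHO gauche; 0.7 + 0.9 + 0.8 + 0.9 = 3.3 kcal/mol.
Cl at 120° (eclipsed): SH–SH eclipsed, I–Cl eclipsed, H–CHO eclipsed; 2.8 + 2.9 + 1.5 = 7.2 kcal/mol.
Cl at 180° (staggered): SH–CHO gauche, SH–SH gauche, I–Cl gauche, I–SH gauche; 0.8 + 0.9 + 0.8 + 1.0 = 3.5 kcal/mol.
Cl at 240° (eclipsed): SH–CHO eclipsed, I–SH eclipsed, H–Cl eclipsed; 2.8 + 3.2 + 1.3 = 7.3 kcal/mol.
Cl at 300° (staggered): SH–Cl gauche, SH–CHO gauche, I–CHO gauche, I–SH gauche; 0.7 + 0.8 + 0.9 + 1.0 = 3.4 kcal/mol.
Max at 240° (7.3 kcal/mol), min at 60° (3.3 kcal/mol); barrier = 4.0 kcal/mol.

4.0 kcal/mol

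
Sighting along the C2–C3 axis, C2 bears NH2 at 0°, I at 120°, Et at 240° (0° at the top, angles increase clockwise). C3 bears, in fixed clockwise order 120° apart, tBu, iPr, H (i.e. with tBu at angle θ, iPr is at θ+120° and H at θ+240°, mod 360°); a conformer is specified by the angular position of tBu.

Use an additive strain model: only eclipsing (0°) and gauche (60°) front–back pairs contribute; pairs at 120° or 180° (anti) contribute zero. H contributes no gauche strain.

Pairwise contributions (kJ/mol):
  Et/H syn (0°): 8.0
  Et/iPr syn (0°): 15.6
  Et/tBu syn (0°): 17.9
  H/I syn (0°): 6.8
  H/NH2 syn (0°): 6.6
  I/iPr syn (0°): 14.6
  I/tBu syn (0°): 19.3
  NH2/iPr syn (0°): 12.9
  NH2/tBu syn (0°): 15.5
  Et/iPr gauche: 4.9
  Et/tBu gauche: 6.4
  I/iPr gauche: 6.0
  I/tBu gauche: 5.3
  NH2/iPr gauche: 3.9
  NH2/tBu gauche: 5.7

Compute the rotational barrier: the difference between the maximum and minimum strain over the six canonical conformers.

21.0 kJ/mol

tBu at 0° (eclipsed): NH2(0°)/tBu(0°) eclipsed 15.5; I(120°)/iPr(120°) eclipsed 14.6; Et(240°)/H(240°) eclipsed 8.0 → 38.1 kJ/mol.
tBu at 60° (staggered): NH2(0°)/tBu(60°) gauche 5.7; I(120°)/tBu(60°) gauche 5.3; I(120°)/iPr(180°) gauche 6.0; Et(240°)/iPr(180°) gauche 4.9 → 21.9 kJ/mol.
tBu at 120° (eclipsed): NH2(0°)/H(0°) eclipsed 6.6; I(120°)/tBu(120°) eclipsed 19.3; Et(240°)/iPr(240°) eclipsed 15.6 → 41.5 kJ/mol.
tBu at 180° (staggered): NH2(0°)/iPr(300°) gauche 3.9; I(120°)/tBu(180°) gauche 5.3; Et(240°)/tBu(180°) gauche 6.4; Et(240°)/iPr(300°) gauche 4.9 → 20.5 kJ/mol.
tBu at 240° (eclipsed): NH2(0°)/iPr(0°) eclipsed 12.9; I(120°)/H(120°) eclipsed 6.8; Et(240°)/tBu(240°) eclipsed 17.9 → 37.6 kJ/mol.
tBu at 300° (staggered): NH2(0°)/tBu(300°) gauche 5.7; NH2(0°)/iPr(60°) gauche 3.9; I(120°)/iPr(60°) gauche 6.0; Et(240°)/tBu(300°) gauche 6.4 → 22.0 kJ/mol.
Max at 120° (41.5 kJ/mol), min at 180° (20.5 kJ/mol); barrier = 21.0 kJ/mol.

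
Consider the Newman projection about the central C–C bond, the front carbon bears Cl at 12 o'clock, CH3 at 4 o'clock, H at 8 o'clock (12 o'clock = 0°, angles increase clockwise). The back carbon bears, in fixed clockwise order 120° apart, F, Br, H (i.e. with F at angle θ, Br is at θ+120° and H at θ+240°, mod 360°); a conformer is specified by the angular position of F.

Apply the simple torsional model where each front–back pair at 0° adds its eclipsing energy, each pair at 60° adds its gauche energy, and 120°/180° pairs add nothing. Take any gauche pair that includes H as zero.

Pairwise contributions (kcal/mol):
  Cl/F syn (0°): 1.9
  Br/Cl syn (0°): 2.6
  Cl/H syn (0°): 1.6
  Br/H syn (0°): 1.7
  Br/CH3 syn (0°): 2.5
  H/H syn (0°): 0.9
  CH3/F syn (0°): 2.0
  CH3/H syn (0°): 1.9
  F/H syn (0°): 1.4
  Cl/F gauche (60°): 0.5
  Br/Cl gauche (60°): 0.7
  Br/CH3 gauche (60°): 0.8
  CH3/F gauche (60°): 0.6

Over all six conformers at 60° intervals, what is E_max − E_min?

4.6 kcal/mol

F at 0° (eclipsed): Cl–F eclipsed, CH3–Br eclipsed, H–H eclipsed; 1.9 + 2.5 + 0.9 = 5.3 kcal/mol.
F at 60° (staggered): Cl–F gauche, CH3–F gauche, CH3–Br gauche; 0.5 + 0.6 + 0.8 = 1.9 kcal/mol.
F at 120° (eclipsed): Cl–H eclipsed, CH3–F eclipsed, H–Br eclipsed; 1.6 + 2.0 + 1.7 = 5.3 kcal/mol.
F at 180° (staggered): Cl–Br gauche, CH3–F gauche; 0.7 + 0.6 = 1.3 kcal/mol.
F at 240° (eclipsed): Cl–Br eclipsed, CH3–H eclipsed, H–F eclipsed; 2.6 + 1.9 + 1.4 = 5.9 kcal/mol.
F at 300° (staggered): Cl–F gauche, Cl–Br gauche, CH3–Br gauche; 0.5 + 0.7 + 0.8 = 2.0 kcal/mol.
Max at 240° (5.9 kcal/mol), min at 180° (1.3 kcal/mol); barrier = 4.6 kcal/mol.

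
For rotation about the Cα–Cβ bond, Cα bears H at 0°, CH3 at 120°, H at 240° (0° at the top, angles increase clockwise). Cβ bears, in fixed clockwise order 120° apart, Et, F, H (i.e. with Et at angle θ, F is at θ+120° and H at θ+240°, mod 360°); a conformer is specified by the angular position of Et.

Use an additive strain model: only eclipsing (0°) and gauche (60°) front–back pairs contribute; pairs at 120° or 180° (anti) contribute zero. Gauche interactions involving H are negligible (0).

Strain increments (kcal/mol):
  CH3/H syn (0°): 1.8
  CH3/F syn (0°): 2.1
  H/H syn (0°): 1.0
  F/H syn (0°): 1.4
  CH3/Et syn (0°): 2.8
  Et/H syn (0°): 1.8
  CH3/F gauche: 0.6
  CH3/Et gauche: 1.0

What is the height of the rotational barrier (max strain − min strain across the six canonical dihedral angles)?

4.6 kcal/mol

Et at 0° is eclipsed. H at 0° is eclipsed with Et at 0° (1.8); CH3 at 120° is eclipsed with F at 120° (2.1); H at 240° is eclipsed with H at 240° (1.0). Total 4.9 kcal/mol.
Et at 60° is staggered. CH3 at 120° is gauche with Et at 60° (1.0); CH3 at 120° is gauche with F at 180° (0.6). Total 1.6 kcal/mol.
Et at 120° is eclipsed. H at 0° is eclipsed with H at 0° (1.0); CH3 at 120° is eclipsed with Et at 120° (2.8); H at 240° is eclipsed with F at 240° (1.4). Total 5.2 kcal/mol.
Et at 180° is staggered. CH3 at 120° is gauche with Et at 180° (1.0). Total 1.0 kcal/mol.
Et at 240° is eclipsed. H at 0° is eclipsed with F at 0° (1.4); CH3 at 120° is eclipsed with H at 120° (1.8); H at 240° is eclipsed with Et at 240° (1.8). Total 5.0 kcal/mol.
Et at 300° is staggered. CH3 at 120° is gauche with F at 60° (0.6). Total 0.6 kcal/mol.
Max at 120° (5.2 kcal/mol), min at 300° (0.6 kcal/mol); barrier = 4.6 kcal/mol.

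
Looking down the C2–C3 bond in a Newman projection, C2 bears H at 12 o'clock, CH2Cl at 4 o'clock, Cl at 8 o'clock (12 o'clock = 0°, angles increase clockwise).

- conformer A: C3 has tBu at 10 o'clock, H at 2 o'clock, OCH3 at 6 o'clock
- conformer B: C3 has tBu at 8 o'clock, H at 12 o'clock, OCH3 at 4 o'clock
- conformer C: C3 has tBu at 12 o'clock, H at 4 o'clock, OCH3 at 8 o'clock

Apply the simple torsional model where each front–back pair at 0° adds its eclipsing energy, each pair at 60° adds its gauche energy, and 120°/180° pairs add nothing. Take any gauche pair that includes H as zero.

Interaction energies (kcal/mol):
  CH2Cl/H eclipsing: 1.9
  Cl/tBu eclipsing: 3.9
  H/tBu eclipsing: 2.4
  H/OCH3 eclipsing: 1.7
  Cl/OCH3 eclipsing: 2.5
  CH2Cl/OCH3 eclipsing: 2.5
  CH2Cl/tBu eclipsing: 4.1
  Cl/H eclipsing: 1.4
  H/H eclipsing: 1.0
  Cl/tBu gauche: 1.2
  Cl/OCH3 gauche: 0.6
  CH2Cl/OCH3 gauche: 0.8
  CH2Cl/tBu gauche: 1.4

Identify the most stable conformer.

A

A (staggered): CH2Cl(120°)/OCH3(180°) gauche 0.8; Cl(240°)/tBu(300°) gauche 1.2; Cl(240°)/OCH3(180°) gauche 0.6 → 2.6 kcal/mol.
B (eclipsed): H(0°)/H(0°) eclipsed 1.0; CH2Cl(120°)/OCH3(120°) eclipsed 2.5; Cl(240°)/tBu(240°) eclipsed 3.9 → 7.4 kcal/mol.
C (eclipsed): H(0°)/tBu(0°) eclipsed 2.4; CH2Cl(120°)/H(120°) eclipsed 1.9; Cl(240°)/OCH3(240°) eclipsed 2.5 → 6.8 kcal/mol.
A has the lowest total (2.6 kcal/mol).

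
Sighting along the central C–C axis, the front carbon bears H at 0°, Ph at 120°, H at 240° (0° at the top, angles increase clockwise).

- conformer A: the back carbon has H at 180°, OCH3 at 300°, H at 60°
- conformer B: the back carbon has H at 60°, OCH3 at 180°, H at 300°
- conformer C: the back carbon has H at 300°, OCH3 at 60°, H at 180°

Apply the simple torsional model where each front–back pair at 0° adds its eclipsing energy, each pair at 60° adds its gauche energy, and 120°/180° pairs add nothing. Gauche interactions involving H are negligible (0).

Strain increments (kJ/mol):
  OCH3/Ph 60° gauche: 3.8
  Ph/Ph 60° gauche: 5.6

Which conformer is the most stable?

A

A (staggered): no non-H gauche contacts → 0.0 kJ/mol.
B is staggered. Ph at 120° is gauche with OCH3 at 180° (3.8). Total 3.8 kJ/mol.
C is staggered. Ph at 120° is gauche with OCH3 at 60° (3.8). Total 3.8 kJ/mol.
A has the lowest total (0.0 kJ/mol).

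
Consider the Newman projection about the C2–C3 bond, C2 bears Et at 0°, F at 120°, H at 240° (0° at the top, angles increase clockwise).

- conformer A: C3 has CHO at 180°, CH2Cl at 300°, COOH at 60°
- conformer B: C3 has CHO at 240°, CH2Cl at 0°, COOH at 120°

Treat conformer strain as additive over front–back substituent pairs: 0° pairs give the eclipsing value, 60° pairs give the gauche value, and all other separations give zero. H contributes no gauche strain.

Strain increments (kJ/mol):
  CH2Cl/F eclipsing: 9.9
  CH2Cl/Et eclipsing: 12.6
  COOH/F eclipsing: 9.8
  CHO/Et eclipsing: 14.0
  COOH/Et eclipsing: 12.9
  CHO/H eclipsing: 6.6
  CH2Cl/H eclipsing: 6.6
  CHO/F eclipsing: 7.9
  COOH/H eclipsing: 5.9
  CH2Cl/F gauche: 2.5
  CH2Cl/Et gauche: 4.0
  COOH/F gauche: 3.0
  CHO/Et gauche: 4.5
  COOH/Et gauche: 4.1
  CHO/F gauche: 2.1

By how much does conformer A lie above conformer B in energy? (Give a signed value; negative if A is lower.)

-15.8 kJ/mol

A (staggered): Et–CH2Cl gauche, Et–COOH gauche, F–CHO gauche, F–COOH gauche; 4.0 + 4.1 + 2.1 + 3.0 = 13.2 kJ/mol.
B (eclipsed): Et–CH2Cl eclipsed, F–COOH eclipsed, H–CHO eclipsed; 12.6 + 9.8 + 6.6 = 29.0 kJ/mol.
E(A) − E(B) = 13.2 − 29.0 = -15.8 kJ/mol.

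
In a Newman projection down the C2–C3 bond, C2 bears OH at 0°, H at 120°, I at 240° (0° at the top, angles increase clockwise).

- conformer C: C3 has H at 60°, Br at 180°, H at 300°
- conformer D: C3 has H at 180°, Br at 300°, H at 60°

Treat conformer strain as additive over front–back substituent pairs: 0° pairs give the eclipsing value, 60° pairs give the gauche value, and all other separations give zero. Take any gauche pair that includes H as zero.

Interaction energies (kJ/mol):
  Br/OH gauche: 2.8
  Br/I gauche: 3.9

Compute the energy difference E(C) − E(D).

C (staggered): I–Br gauche; 3.9 = 3.9 kJ/mol.
D (staggered): OH–Br gauche, I–Br gauche; 2.8 + 3.9 = 6.7 kJ/mol.
E(C) − E(D) = 3.9 − 6.7 = -2.8 kJ/mol.

-2.8 kJ/mol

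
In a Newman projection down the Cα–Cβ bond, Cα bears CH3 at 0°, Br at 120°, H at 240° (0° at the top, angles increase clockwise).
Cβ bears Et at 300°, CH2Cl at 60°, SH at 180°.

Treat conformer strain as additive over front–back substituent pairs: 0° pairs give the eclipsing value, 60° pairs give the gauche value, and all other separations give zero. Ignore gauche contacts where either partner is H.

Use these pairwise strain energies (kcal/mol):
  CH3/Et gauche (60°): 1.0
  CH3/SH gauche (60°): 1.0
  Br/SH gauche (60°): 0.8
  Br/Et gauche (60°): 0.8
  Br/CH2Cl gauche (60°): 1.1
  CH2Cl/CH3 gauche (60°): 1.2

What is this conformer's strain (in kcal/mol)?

4.1 kcal/mol

This conformer (staggered): CH3(0°)/Et(300°) gauche 1.0; CH3(0°)/CH2Cl(60°) gauche 1.2; Br(120°)/CH2Cl(60°) gauche 1.1; Br(120°)/SH(180°) gauche 0.8 → 4.1 kcal/mol.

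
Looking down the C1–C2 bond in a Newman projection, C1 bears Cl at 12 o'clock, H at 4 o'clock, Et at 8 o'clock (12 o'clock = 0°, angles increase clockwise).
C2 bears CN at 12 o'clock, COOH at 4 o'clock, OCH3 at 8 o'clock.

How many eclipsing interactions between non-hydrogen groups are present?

Non-H eclipsing pairs: Cl(0°)/CN(0°); Et(240°)/OCH3(240°) — 2 interactions.

2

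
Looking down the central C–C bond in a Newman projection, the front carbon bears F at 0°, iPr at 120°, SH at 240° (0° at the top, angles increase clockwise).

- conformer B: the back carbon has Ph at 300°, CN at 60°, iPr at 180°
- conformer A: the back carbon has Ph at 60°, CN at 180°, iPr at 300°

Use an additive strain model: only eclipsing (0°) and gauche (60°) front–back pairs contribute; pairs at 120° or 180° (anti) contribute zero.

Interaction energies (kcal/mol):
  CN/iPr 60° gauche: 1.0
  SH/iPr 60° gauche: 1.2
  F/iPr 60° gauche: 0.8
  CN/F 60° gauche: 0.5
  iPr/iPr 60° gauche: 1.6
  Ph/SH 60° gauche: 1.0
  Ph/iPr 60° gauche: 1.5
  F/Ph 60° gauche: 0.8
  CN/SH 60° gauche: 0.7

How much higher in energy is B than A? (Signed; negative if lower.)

B is staggered. F at 0° is gauche with Ph at 300° (0.8); F at 0° is gauche with CN at 60° (0.5); iPr at 120° is gauche with CN at 60° (1.0); iPr at 120° is gauche with iPr at 180° (1.6); SH at 240° is gauche with Ph at 300° (1.0); SH at 240° is gauche with iPr at 180° (1.2). Total 6.1 kcal/mol.
A is staggered. F at 0° is gauche with Ph at 60° (0.8); F at 0° is gauche with iPr at 300° (0.8); iPr at 120° is gauche with Ph at 60° (1.5); iPr at 120° is gauche with CN at 180° (1.0); SH at 240° is gauche with CN at 180° (0.7); SH at 240° is gauche with iPr at 300° (1.2). Total 6.0 kcal/mol.
E(B) − E(A) = 6.1 − 6.0 = +0.1 kcal/mol.

+0.1 kcal/mol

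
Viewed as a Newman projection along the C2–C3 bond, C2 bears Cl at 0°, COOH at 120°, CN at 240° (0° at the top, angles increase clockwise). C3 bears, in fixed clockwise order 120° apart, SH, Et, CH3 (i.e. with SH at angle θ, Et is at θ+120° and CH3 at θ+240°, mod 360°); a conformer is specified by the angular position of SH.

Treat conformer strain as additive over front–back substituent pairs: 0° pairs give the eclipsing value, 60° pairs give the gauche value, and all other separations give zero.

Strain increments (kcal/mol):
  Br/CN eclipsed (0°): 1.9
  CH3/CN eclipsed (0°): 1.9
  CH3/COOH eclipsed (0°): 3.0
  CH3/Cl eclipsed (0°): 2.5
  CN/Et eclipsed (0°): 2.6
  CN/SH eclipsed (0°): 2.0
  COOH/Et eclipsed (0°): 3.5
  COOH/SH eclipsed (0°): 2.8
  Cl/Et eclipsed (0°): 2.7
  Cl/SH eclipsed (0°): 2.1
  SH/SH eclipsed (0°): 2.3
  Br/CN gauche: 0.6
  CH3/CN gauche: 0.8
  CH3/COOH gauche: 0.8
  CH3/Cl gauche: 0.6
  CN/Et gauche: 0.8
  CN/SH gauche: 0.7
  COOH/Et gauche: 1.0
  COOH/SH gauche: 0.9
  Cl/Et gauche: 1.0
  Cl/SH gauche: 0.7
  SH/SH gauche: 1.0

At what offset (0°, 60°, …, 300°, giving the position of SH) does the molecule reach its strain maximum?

120°

SH at 0° (eclipsed): Cl(0°)/SH(0°) eclipsed 2.1; COOH(120°)/Et(120°) eclipsed 3.5; CN(240°)/CH3(240°) eclipsed 1.9 → 7.5 kcal/mol.
SH at 60° (staggered): Cl(0°)/SH(60°) gauche 0.7; Cl(0°)/CH3(300°) gauche 0.6; COOH(120°)/SH(60°) gauche 0.9; COOH(120°)/Et(180°) gauche 1.0; CN(240°)/Et(180°) gauche 0.8; CN(240°)/CH3(300°) gauche 0.8 → 4.8 kcal/mol.
SH at 120° (eclipsed): Cl(0°)/CH3(0°) eclipsed 2.5; COOH(120°)/SH(120°) eclipsed 2.8; CN(240°)/Et(240°) eclipsed 2.6 → 7.9 kcal/mol.
SH at 180° (staggered): Cl(0°)/Et(300°) gauche 1.0; Cl(0°)/CH3(60°) gauche 0.6; COOH(120°)/SH(180°) gauche 0.9; COOH(120°)/CH3(60°) gauche 0.8; CN(240°)/SH(180°) gauche 0.7; CN(240°)/Et(300°) gauche 0.8 → 4.8 kcal/mol.
SH at 240° (eclipsed): Cl(0°)/Et(0°) eclipsed 2.7; COOH(120°)/CH3(120°) eclipsed 3.0; CN(240°)/SH(240°) eclipsed 2.0 → 7.7 kcal/mol.
SH at 300° (staggered): Cl(0°)/SH(300°) gauche 0.7; Cl(0°)/Et(60°) gauche 1.0; COOH(120°)/Et(60°) gauche 1.0; COOH(120°)/CH3(180°) gauche 0.8; CN(240°)/SH(300°) gauche 0.7; CN(240°)/CH3(180°) gauche 0.8 → 5.0 kcal/mol.
The maximum (7.9 kcal/mol) occurs with SH at 120°.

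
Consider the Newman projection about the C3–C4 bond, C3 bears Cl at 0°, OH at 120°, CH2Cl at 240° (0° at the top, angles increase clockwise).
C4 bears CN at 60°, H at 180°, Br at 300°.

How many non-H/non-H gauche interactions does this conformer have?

Non-H gauche pairs: Cl(0°)/CN(60°); Cl(0°)/Br(300°); OH(120°)/CN(60°); CH2Cl(240°)/Br(300°) — 4 interactions.

4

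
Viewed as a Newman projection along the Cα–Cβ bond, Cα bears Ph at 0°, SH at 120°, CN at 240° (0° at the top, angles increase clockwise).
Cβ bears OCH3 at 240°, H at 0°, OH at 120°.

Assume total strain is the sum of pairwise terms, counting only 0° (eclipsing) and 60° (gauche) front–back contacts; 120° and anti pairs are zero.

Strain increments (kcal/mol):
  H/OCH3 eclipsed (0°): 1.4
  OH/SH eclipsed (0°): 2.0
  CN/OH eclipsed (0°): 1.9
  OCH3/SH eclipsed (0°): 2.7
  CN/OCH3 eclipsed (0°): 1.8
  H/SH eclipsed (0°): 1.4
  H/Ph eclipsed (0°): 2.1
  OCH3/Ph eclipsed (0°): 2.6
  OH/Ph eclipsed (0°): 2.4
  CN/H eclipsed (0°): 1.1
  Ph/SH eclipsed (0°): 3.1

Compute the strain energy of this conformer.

This conformer (eclipsed): Ph(0°)/H(0°) eclipsed 2.1; SH(120°)/OH(120°) eclipsed 2.0; CN(240°)/OCH3(240°) eclipsed 1.8 → 5.9 kcal/mol.

5.9 kcal/mol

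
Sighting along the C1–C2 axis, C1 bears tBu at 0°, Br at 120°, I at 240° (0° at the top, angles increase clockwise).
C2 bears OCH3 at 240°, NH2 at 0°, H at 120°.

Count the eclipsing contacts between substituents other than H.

Non-H eclipsing pairs: tBu(0°)/NH2(0°); I(240°)/OCH3(240°) — 2 interactions.

2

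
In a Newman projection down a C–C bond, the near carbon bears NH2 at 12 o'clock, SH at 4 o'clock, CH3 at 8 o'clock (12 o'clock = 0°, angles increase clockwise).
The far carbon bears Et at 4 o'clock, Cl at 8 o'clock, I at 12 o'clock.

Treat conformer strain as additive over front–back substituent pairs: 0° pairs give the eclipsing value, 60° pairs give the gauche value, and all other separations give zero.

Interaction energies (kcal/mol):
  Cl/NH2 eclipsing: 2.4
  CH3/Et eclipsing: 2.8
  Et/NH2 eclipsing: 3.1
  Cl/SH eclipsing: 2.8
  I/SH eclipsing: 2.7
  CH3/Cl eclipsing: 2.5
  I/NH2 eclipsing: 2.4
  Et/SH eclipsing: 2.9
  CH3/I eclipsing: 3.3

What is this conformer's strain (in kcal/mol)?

This conformer (eclipsed): NH2–I eclipsed, SH–Et eclipsed, CH3–Cl eclipsed; 2.4 + 2.9 + 2.5 = 7.8 kcal/mol.

7.8 kcal/mol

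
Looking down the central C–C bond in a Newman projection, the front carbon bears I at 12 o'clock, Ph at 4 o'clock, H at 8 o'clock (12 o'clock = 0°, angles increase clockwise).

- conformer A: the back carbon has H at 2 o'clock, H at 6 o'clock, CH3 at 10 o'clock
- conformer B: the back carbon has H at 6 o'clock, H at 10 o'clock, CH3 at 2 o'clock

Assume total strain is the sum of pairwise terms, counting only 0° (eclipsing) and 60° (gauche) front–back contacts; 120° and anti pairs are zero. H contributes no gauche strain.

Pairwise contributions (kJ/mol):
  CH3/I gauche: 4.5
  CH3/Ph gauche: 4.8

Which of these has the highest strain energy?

B

A (staggered): I(0°)/CH3(300°) gauche 4.5 → 4.5 kJ/mol.
B (staggered): I(0°)/CH3(60°) gauche 4.5; Ph(120°)/CH3(60°) gauche 4.8 → 9.3 kJ/mol.
B has the highest total (9.3 kJ/mol).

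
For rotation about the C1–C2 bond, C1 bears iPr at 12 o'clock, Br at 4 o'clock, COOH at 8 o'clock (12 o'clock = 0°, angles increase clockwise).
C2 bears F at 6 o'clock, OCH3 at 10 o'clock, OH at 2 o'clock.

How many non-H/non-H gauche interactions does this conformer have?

6

Non-H gauche pairs: iPr(0°)/OCH3(300°); iPr(0°)/OH(60°); Br(120°)/F(180°); Br(120°)/OH(60°); COOH(240°)/F(180°); COOH(240°)/OCH3(300°) — 6 interactions.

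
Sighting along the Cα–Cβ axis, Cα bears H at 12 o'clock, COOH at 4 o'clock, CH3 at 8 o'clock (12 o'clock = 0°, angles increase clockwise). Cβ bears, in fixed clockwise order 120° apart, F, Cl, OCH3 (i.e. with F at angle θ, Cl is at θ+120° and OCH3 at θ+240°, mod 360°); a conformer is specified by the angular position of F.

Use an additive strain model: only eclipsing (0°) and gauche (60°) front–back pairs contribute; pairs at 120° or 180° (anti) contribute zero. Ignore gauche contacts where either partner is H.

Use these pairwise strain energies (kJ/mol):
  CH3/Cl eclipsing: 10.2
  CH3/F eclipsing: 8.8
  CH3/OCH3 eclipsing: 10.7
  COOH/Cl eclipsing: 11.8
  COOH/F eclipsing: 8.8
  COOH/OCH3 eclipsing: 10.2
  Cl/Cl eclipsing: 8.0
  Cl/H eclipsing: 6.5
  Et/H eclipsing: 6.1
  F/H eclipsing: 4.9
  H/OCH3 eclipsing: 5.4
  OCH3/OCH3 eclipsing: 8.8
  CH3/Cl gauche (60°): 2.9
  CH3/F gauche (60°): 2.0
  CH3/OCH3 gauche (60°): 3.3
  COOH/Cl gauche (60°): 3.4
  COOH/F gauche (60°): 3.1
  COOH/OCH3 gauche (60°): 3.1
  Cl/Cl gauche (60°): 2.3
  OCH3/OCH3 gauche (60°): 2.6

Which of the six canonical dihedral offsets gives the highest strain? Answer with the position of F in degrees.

F at 0° is eclipsed. H at 0° is eclipsed with F at 0° (4.9); COOH at 120° is eclipsed with Cl at 120° (11.8); CH3 at 240° is eclipsed with OCH3 at 240° (10.7). Total 27.4 kJ/mol.
F at 60° is staggered. COOH at 120° is gauche with F at 60° (3.1); COOH at 120° is gauche with Cl at 180° (3.4); CH3 at 240° is gauche with Cl at 180° (2.9); CH3 at 240° is gauche with OCH3 at 300° (3.3). Total 12.7 kJ/mol.
F at 120° is eclipsed. H at 0° is eclipsed with OCH3 at 0° (5.4); COOH at 120° is eclipsed with F at 120° (8.8); CH3 at 240° is eclipsed with Cl at 240° (10.2). Total 24.4 kJ/mol.
F at 180° is staggered. COOH at 120° is gauche with F at 180° (3.1); COOH at 120° is gauche with OCH3 at 60° (3.1); CH3 at 240° is gauche with F at 180° (2.0); CH3 at 240° is gauche with Cl at 300° (2.9). Total 11.1 kJ/mol.
F at 240° is eclipsed. H at 0° is eclipsed with Cl at 0° (6.5); COOH at 120° is eclipsed with OCH3 at 120° (10.2); CH3 at 240° is eclipsed with F at 240° (8.8). Total 25.5 kJ/mol.
F at 300° is staggered. COOH at 120° is gauche with Cl at 60° (3.4); COOH at 120° is gauche with OCH3 at 180° (3.1); CH3 at 240° is gauche with F at 300° (2.0); CH3 at 240° is gauche with OCH3 at 180° (3.3). Total 11.8 kJ/mol.
The maximum (27.4 kJ/mol) occurs with F at 0°.

0°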